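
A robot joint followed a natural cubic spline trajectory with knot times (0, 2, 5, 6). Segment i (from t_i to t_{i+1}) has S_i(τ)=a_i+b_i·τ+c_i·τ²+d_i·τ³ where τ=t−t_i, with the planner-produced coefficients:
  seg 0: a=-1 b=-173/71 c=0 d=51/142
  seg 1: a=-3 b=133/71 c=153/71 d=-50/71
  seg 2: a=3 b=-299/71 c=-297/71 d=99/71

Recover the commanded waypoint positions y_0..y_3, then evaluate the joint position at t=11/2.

y_0=-1 y_1=-3 y_2=3 y_3=-4
S(11/2) = 13/568

y_0 = S_0(0) = a_0 = -1
y_1 = S_1(0) = a_1 = -3
y_2 = S_2(0) = a_2 = 3
y_3 = S_2(1) = -4
t_q=11/2 is in segment 2 (τ=1/2); S_2(τ)=13/568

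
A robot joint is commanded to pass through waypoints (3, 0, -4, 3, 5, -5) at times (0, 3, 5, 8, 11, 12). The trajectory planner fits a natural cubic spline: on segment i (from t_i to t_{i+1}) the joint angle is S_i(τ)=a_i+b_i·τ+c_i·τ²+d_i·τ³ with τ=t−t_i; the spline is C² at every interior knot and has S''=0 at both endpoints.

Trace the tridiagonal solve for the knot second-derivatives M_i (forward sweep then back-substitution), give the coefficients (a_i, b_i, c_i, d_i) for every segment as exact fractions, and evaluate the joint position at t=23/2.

  seg 0: a=3 b=-23/53 c=0 d=-10/159
  seg 1: a=0 b=-113/53 c=-30/53 d=67/212
  seg 2: a=-4 b=-32/53 c=141/106 d=-335/2862
  seg 3: a=3 b=447/106 c=44/159 d=-1393/2862
  seg 4: a=5 b=-385/53 c=-435/106 d=145/106
S(23/2) = 435/848

Δ: Δ0=-1, Δ1=-2, Δ2=7/3, Δ3=2/3, Δ4=-10
row 1: diag=10, rhs=-6; c'=1/5, d'=-3/5
row 2: denom=10−2·1/5=48/5; d'=(26−2·-3/5)/(48/5)=17/6
row 3: denom=12−3·5/16=177/16; d'=(-10−3·17/6)/(177/16)=-296/177
row 4: denom=8−3·16/59=424/59; d'=(-64−3·-296/177)/(424/59)=-435/53
back: M4=-435/53
back: M3=-296/177−16/59·-435/53=88/159
back: M2=17/6−5/16·88/159=141/53
back: M1=-3/5−1/5·141/53=-60/53
M: M0=0, M1=-60/53, M2=141/53, M3=88/159, M4=-435/53, M5=0
seg 0: a=3, c=M0/2=0, d=(M1−M0)/(6·3)=-10/159, b=Δ0−h0·(2M0+M1)/6=-23/53
seg 1: a=0, c=M1/2=-30/53, d=(M2−M1)/(6·2)=67/212, b=Δ1−h1·(2M1+M2)/6=-113/53
seg 2: a=-4, c=M2/2=141/106, d=(M3−M2)/(6·3)=-335/2862, b=Δ2−h2·(2M2+M3)/6=-32/53
seg 3: a=3, c=M3/2=44/159, d=(M4−M3)/(6·3)=-1393/2862, b=Δ3−h3·(2M3+M4)/6=447/106
seg 4: a=5, c=M4/2=-435/106, d=(M5−M4)/(6·1)=145/106, b=Δ4−h4·(2M4+M5)/6=-385/53
t_q=23/2 → seg 4, τ=1/2; S=5+-385/53·τ+-435/106·τ²+145/106·τ³=435/848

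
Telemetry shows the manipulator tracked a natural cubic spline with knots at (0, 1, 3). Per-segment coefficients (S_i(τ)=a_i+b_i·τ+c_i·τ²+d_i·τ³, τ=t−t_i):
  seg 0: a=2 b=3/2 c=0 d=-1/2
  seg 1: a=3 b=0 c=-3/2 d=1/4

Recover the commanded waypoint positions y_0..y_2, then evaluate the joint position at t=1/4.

y_0 = S_0(0) = a_0 = 2
y_1 = S_1(0) = a_1 = 3
y_2 = S_1(2) = -1
t_q=1/4 is in segment 0 (τ=1/4); S_0(τ)=303/128

y_0=2 y_1=3 y_2=-1
S(1/4) = 303/128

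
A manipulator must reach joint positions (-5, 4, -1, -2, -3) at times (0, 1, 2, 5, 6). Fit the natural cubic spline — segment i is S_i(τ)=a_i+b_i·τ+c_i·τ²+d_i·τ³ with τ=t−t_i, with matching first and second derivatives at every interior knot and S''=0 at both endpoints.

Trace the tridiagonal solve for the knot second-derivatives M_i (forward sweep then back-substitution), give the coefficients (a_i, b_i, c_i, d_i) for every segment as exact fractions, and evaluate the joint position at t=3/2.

Δ: Δ0=9, Δ1=-5, Δ2=-1/3, Δ3=-1
row 1: diag=4, rhs=-84; c'=1/4, d'=-21
row 2: denom=8−1·1/4=31/4; d'=(28−1·-21)/(31/4)=196/31
row 3: denom=8−3·12/31=212/31; d'=(-4−3·196/31)/(212/31)=-178/53
back: M3=-178/53
back: M2=196/31−12/31·-178/53=404/53
back: M1=-21−1/4·404/53=-1214/53
M: M0=0, M1=-1214/53, M2=404/53, M3=-178/53, M4=0
seg 0: a=-5, c=M0/2=0, d=(M1−M0)/(6·1)=-607/159, b=Δ0−h0·(2M0+M1)/6=2038/159
seg 1: a=4, c=M1/2=-607/53, d=(M2−M1)/(6·1)=809/159, b=Δ1−h1·(2M1+M2)/6=217/159
seg 2: a=-1, c=M2/2=202/53, d=(M3−M2)/(6·3)=-97/159, b=Δ2−h2·(2M2+M3)/6=-998/159
seg 3: a=-2, c=M3/2=-89/53, d=(M4−M3)/(6·1)=89/159, b=Δ3−h3·(2M3+M4)/6=19/159
t_q=3/2 → seg 1, τ=1/2; S=4+217/159·τ+-607/53·τ²+809/159·τ³=1041/424

  seg 0: a=-5 b=2038/159 c=0 d=-607/159
  seg 1: a=4 b=217/159 c=-607/53 d=809/159
  seg 2: a=-1 b=-998/159 c=202/53 d=-97/159
  seg 3: a=-2 b=19/159 c=-89/53 d=89/159
S(3/2) = 1041/424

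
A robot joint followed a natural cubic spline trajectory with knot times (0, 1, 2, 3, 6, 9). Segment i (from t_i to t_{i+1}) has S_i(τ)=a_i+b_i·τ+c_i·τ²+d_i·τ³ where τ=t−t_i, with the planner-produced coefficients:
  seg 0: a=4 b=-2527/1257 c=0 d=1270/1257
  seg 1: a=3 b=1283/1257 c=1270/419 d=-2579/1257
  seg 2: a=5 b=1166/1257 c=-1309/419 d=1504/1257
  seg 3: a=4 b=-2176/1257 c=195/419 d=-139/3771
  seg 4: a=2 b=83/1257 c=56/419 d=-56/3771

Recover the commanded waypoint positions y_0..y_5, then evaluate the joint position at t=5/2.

y_0 = S_0(0) = a_0 = 4
y_1 = S_1(0) = a_1 = 3
y_2 = S_2(0) = a_2 = 5
y_3 = S_3(0) = a_3 = 4
y_4 = S_4(0) = a_4 = 2
y_5 = S_4(3) = 3
t_q=5/2 is in segment 2 (τ=1/2); S_2(τ)=8099/1676

y_0=4 y_1=3 y_2=5 y_3=4 y_4=2 y_5=3
S(5/2) = 8099/1676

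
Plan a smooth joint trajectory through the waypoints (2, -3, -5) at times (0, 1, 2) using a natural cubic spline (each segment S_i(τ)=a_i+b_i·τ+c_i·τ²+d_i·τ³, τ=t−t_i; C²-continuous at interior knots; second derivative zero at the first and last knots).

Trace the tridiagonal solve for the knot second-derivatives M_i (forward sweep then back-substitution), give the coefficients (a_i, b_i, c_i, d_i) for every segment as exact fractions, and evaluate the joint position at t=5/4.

  seg 0: a=2 b=-23/4 c=0 d=3/4
  seg 1: a=-3 b=-7/2 c=9/4 d=-3/4
S(5/4) = -959/256

Δ: Δ0=-5, Δ1=-2
row 1: diag=4, rhs=18; c'=1/4, d'=9/2
back: M1=9/2
M: M0=0, M1=9/2, M2=0
seg 0: a=2, c=M0/2=0, d=(M1−M0)/(6·1)=3/4, b=Δ0−h0·(2M0+M1)/6=-23/4
seg 1: a=-3, c=M1/2=9/4, d=(M2−M1)/(6·1)=-3/4, b=Δ1−h1·(2M1+M2)/6=-7/2
t_q=5/4 → seg 1, τ=1/4; S=-3+-7/2·τ+9/4·τ²+-3/4·τ³=-959/256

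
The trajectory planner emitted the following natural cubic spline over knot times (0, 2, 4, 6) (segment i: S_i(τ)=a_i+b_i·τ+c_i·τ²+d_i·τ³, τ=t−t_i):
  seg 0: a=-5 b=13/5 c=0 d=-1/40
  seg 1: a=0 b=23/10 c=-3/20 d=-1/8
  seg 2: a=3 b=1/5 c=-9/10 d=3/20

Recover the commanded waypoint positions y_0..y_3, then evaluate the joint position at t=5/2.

y_0=-5 y_1=0 y_2=3 y_3=1
S(5/2) = 351/320

y_0 = S_0(0) = a_0 = -5
y_1 = S_1(0) = a_1 = 0
y_2 = S_2(0) = a_2 = 3
y_3 = S_2(2) = 1
t_q=5/2 is in segment 1 (τ=1/2); S_1(τ)=351/320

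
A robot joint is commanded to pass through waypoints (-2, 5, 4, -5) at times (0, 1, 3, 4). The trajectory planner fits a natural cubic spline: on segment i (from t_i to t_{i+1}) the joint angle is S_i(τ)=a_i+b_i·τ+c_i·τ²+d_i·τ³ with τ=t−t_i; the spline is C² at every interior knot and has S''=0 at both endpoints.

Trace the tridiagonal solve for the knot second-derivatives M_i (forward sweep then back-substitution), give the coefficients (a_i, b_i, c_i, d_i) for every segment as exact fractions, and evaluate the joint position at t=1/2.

  seg 0: a=-2 b=63/8 c=0 d=-7/8
  seg 1: a=5 b=21/4 c=-21/8 d=-1/8
  seg 2: a=4 b=-27/4 c=-27/8 d=9/8
S(1/2) = 117/64

Δ: Δ0=7, Δ1=-1/2, Δ2=-9
row 1: diag=6, rhs=-45; c'=1/3, d'=-15/2
row 2: denom=6−2·1/3=16/3; d'=(-51−2·-15/2)/(16/3)=-27/4
back: M2=-27/4
back: M1=-15/2−1/3·-27/4=-21/4
M: M0=0, M1=-21/4, M2=-27/4, M3=0
seg 0: a=-2, c=M0/2=0, d=(M1−M0)/(6·1)=-7/8, b=Δ0−h0·(2M0+M1)/6=63/8
seg 1: a=5, c=M1/2=-21/8, d=(M2−M1)/(6·2)=-1/8, b=Δ1−h1·(2M1+M2)/6=21/4
seg 2: a=4, c=M2/2=-27/8, d=(M3−M2)/(6·1)=9/8, b=Δ2−h2·(2M2+M3)/6=-27/4
t_q=1/2 → seg 0, τ=1/2; S=-2+63/8·τ+0·τ²+-7/8·τ³=117/64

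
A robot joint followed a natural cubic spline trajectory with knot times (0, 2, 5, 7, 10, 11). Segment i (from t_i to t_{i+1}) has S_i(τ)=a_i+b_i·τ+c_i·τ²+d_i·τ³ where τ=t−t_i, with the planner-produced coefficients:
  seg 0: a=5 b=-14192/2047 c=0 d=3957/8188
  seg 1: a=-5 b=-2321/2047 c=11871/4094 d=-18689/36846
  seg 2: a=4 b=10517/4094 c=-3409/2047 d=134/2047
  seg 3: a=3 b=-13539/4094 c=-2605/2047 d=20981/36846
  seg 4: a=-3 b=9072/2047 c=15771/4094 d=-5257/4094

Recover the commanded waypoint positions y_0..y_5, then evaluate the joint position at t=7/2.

y_0=5 y_1=-5 y_2=4 y_3=3 y_4=-3 y_5=4
S(7/2) = -61853/32752

y_0 = S_0(0) = a_0 = 5
y_1 = S_1(0) = a_1 = -5
y_2 = S_2(0) = a_2 = 4
y_3 = S_3(0) = a_3 = 3
y_4 = S_4(0) = a_4 = -3
y_5 = S_4(1) = 4
t_q=7/2 is in segment 1 (τ=3/2); S_1(τ)=-61853/32752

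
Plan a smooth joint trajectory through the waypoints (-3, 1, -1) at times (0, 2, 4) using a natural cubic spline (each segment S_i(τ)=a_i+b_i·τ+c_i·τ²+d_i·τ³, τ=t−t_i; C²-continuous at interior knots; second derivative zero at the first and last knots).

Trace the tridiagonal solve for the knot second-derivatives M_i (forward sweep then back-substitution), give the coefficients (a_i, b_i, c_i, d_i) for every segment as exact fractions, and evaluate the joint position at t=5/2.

Δ: Δ0=2, Δ1=-1
row 1: diag=8, rhs=-18; c'=1/4, d'=-9/4
back: M1=-9/4
M: M0=0, M1=-9/4, M2=0
seg 0: a=-3, c=M0/2=0, d=(M1−M0)/(6·2)=-3/16, b=Δ0−h0·(2M0+M1)/6=11/4
seg 1: a=1, c=M1/2=-9/8, d=(M2−M1)/(6·2)=3/16, b=Δ1−h1·(2M1+M2)/6=1/2
t_q=5/2 → seg 1, τ=1/2; S=1+1/2·τ+-9/8·τ²+3/16·τ³=127/128

  seg 0: a=-3 b=11/4 c=0 d=-3/16
  seg 1: a=1 b=1/2 c=-9/8 d=3/16
S(5/2) = 127/128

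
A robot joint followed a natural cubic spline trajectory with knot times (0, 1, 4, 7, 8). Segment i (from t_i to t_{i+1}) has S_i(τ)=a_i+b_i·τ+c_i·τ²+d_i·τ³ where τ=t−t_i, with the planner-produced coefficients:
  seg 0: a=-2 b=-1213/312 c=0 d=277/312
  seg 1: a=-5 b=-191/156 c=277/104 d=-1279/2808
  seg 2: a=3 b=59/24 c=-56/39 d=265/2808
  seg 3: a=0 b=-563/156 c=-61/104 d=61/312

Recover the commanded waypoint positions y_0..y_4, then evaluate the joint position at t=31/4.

y_0=-2 y_1=-5 y_2=3 y_3=0 y_4=-4
S(31/4) = -19663/6656

y_0 = S_0(0) = a_0 = -2
y_1 = S_1(0) = a_1 = -5
y_2 = S_2(0) = a_2 = 3
y_3 = S_3(0) = a_3 = 0
y_4 = S_3(1) = -4
t_q=31/4 is in segment 3 (τ=3/4); S_3(τ)=-19663/6656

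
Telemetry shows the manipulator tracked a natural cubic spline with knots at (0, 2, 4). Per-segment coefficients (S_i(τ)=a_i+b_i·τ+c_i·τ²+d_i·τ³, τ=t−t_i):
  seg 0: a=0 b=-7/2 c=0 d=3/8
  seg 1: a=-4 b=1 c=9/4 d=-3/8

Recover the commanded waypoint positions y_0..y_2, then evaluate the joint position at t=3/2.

y_0=0 y_1=-4 y_2=4
S(3/2) = -255/64

y_0 = S_0(0) = a_0 = 0
y_1 = S_1(0) = a_1 = -4
y_2 = S_1(2) = 4
t_q=3/2 is in segment 0 (τ=3/2); S_0(τ)=-255/64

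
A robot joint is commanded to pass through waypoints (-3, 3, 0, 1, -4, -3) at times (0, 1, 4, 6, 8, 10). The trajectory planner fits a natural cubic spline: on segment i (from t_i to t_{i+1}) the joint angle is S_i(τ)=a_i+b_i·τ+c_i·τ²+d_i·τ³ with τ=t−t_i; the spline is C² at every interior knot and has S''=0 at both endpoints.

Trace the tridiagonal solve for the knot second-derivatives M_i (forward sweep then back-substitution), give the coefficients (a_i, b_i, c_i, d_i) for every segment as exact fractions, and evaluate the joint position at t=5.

  seg 0: a=-3 b=14225/2002 c=0 d=-2213/2002
  seg 1: a=3 b=3793/1001 c=-6639/2002 d=313/546
  seg 2: a=0 b=-97/154 c=1845/1001 d=-2559/4004
  seg 3: a=1 b=-265/286 c=-3987/2002 d=603/1001
  seg 4: a=-4 b=-3331/2002 c=3249/2002 d=-1083/4004
S(5) = 209/364

Δ: Δ0=6, Δ1=-1, Δ2=1/2, Δ3=-5/2, Δ4=1/2
row 1: diag=8, rhs=-42; c'=3/8, d'=-21/4
row 2: denom=10−3·3/8=71/8; d'=(9−3·-21/4)/(71/8)=198/71
row 3: denom=8−2·16/71=536/71; d'=(-18−2·198/71)/(536/71)=-837/268
row 4: denom=8−2·71/268=1001/134; d'=(18−2·-837/268)/(1001/134)=3249/1001
back: M4=3249/1001
back: M3=-837/268−71/268·3249/1001=-3987/1001
back: M2=198/71−16/71·-3987/1001=3690/1001
back: M1=-21/4−3/8·3690/1001=-6639/1001
M: M0=0, M1=-6639/1001, M2=3690/1001, M3=-3987/1001, M4=3249/1001, M5=0
seg 0: a=-3, c=M0/2=0, d=(M1−M0)/(6·1)=-2213/2002, b=Δ0−h0·(2M0+M1)/6=14225/2002
seg 1: a=3, c=M1/2=-6639/2002, d=(M2−M1)/(6·3)=313/546, b=Δ1−h1·(2M1+M2)/6=3793/1001
seg 2: a=0, c=M2/2=1845/1001, d=(M3−M2)/(6·2)=-2559/4004, b=Δ2−h2·(2M2+M3)/6=-97/154
seg 3: a=1, c=M3/2=-3987/2002, d=(M4−M3)/(6·2)=603/1001, b=Δ3−h3·(2M3+M4)/6=-265/286
seg 4: a=-4, c=M4/2=3249/2002, d=(M5−M4)/(6·2)=-1083/4004, b=Δ4−h4·(2M4+M5)/6=-3331/2002
t_q=5 → seg 2, τ=1; S=0+-97/154·τ+1845/1001·τ²+-2559/4004·τ³=209/364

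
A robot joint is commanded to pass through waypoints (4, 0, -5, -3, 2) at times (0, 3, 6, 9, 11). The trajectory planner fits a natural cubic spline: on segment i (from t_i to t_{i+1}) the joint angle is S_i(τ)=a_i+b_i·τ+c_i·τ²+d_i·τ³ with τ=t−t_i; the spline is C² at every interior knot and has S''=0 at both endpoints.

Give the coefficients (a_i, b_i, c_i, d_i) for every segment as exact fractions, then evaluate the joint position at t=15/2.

Δ: Δ0=-4/3, Δ1=-5/3, Δ2=2/3, Δ3=5/2
row 1: diag=12, rhs=-2; c'=1/4, d'=-1/6
row 2: denom=12−3·1/4=45/4; d'=(14−3·-1/6)/(45/4)=58/45
row 3: denom=10−3·4/15=46/5; d'=(11−3·58/45)/(46/5)=107/138
back: M3=107/138
back: M2=58/45−4/15·107/138=224/207
back: M1=-1/6−1/4·224/207=-181/414
M: M0=0, M1=-181/414, M2=224/207, M3=107/138, M4=0
seg 0: a=4, c=M0/2=0, d=(M1−M0)/(6·3)=-181/7452, b=Δ0−h0·(2M0+M1)/6=-923/828
seg 1: a=0, c=M1/2=-181/828, d=(M2−M1)/(6·3)=629/7452, b=Δ1−h1·(2M1+M2)/6=-733/414
seg 2: a=-5, c=M2/2=112/207, d=(M3−M2)/(6·3)=-127/7452, b=Δ2−h2·(2M2+M3)/6=-665/828
seg 3: a=-3, c=M3/2=107/276, d=(M4−M3)/(6·2)=-107/1656, b=Δ3−h3·(2M3+M4)/6=821/414
t_q=15/2 → seg 2, τ=3/2; S=-5+-665/828·τ+112/207·τ²+-127/7452·τ³=-3713/736

  seg 0: a=4 b=-923/828 c=0 d=-181/7452
  seg 1: a=0 b=-733/414 c=-181/828 d=629/7452
  seg 2: a=-5 b=-665/828 c=112/207 d=-127/7452
  seg 3: a=-3 b=821/414 c=107/276 d=-107/1656
S(15/2) = -3713/736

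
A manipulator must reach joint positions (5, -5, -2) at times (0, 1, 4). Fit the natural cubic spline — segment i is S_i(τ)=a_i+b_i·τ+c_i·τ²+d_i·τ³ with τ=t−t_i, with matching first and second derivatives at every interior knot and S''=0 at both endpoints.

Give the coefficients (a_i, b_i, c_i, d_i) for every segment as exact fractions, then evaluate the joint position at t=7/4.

  seg 0: a=5 b=-91/8 c=0 d=11/8
  seg 1: a=-5 b=-29/4 c=33/8 d=-11/24
S(7/4) = -4255/512

Δ: Δ0=-10, Δ1=1
row 1: diag=8, rhs=66; c'=3/8, d'=33/4
back: M1=33/4
M: M0=0, M1=33/4, M2=0
seg 0: a=5, c=M0/2=0, d=(M1−M0)/(6·1)=11/8, b=Δ0−h0·(2M0+M1)/6=-91/8
seg 1: a=-5, c=M1/2=33/8, d=(M2−M1)/(6·3)=-11/24, b=Δ1−h1·(2M1+M2)/6=-29/4
t_q=7/4 → seg 1, τ=3/4; S=-5+-29/4·τ+33/8·τ²+-11/24·τ³=-4255/512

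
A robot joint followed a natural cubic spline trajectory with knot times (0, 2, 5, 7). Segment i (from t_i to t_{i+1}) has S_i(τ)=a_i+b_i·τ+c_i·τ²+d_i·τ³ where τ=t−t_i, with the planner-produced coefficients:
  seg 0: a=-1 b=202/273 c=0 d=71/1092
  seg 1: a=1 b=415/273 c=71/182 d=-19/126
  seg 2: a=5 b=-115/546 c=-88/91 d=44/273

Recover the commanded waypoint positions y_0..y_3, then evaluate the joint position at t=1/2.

y_0 = S_0(0) = a_0 = -1
y_1 = S_1(0) = a_1 = 1
y_2 = S_2(0) = a_2 = 5
y_3 = S_2(2) = 2
t_q=1/2 is in segment 0 (τ=1/2); S_0(τ)=-1811/2912

y_0=-1 y_1=1 y_2=5 y_3=2
S(1/2) = -1811/2912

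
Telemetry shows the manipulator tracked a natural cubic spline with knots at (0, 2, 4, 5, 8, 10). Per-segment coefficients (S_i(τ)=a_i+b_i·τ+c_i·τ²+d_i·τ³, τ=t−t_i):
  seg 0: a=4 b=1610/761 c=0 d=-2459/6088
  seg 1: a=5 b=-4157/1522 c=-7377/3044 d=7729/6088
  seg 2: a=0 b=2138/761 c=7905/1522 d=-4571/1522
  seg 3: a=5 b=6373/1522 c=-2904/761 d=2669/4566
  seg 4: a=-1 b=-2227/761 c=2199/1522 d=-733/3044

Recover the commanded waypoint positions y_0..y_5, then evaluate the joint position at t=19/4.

y_0=4 y_1=5 y_2=0 y_3=5 y_4=-1 y_5=-3
S(19/4) = 366411/97408

y_0 = S_0(0) = a_0 = 4
y_1 = S_1(0) = a_1 = 5
y_2 = S_2(0) = a_2 = 0
y_3 = S_3(0) = a_3 = 5
y_4 = S_4(0) = a_4 = -1
y_5 = S_4(2) = -3
t_q=19/4 is in segment 2 (τ=3/4); S_2(τ)=366411/97408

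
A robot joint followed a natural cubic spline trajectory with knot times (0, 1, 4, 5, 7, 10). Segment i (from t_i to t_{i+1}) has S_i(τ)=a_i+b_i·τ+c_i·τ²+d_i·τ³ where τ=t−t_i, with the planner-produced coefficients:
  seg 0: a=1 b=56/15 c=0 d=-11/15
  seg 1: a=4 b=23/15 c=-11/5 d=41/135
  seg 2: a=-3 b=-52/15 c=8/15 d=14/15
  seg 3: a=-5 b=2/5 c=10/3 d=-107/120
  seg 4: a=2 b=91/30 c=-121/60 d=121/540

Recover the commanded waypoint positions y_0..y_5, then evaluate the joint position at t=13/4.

y_0=1 y_1=4 y_2=-3 y_3=-5 y_4=2 y_5=-1
S(13/4) = -73/320

y_0 = S_0(0) = a_0 = 1
y_1 = S_1(0) = a_1 = 4
y_2 = S_2(0) = a_2 = -3
y_3 = S_3(0) = a_3 = -5
y_4 = S_4(0) = a_4 = 2
y_5 = S_4(3) = -1
t_q=13/4 is in segment 1 (τ=9/4); S_1(τ)=-73/320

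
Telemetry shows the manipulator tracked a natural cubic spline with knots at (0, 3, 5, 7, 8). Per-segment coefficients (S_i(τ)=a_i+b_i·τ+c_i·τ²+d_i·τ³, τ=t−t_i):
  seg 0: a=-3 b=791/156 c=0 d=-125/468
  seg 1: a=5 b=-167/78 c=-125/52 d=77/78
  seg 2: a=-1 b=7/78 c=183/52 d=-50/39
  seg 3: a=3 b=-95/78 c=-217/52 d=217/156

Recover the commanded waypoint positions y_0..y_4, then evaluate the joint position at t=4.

y_0 = S_0(0) = a_0 = -3
y_1 = S_1(0) = a_1 = 5
y_2 = S_2(0) = a_2 = -1
y_3 = S_3(0) = a_3 = 3
y_4 = S_3(1) = -1
t_q=4 is in segment 1 (τ=1); S_1(τ)=75/52

y_0=-3 y_1=5 y_2=-1 y_3=3 y_4=-1
S(4) = 75/52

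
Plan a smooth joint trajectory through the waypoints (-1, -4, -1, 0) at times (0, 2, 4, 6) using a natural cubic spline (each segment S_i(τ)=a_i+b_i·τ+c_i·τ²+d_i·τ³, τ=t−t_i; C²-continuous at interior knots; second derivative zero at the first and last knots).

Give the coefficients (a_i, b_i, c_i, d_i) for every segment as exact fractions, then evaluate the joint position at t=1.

  seg 0: a=-1 b=-71/30 c=0 d=13/60
  seg 1: a=-4 b=7/30 c=13/10 d=-1/3
  seg 2: a=-1 b=43/30 c=-7/10 d=7/60
S(1) = -63/20

Δ: Δ0=-3/2, Δ1=3/2, Δ2=1/2
row 1: diag=8, rhs=18; c'=1/4, d'=9/4
row 2: denom=8−2·1/4=15/2; d'=(-6−2·9/4)/(15/2)=-7/5
back: M2=-7/5
back: M1=9/4−1/4·-7/5=13/5
M: M0=0, M1=13/5, M2=-7/5, M3=0
seg 0: a=-1, c=M0/2=0, d=(M1−M0)/(6·2)=13/60, b=Δ0−h0·(2M0+M1)/6=-71/30
seg 1: a=-4, c=M1/2=13/10, d=(M2−M1)/(6·2)=-1/3, b=Δ1−h1·(2M1+M2)/6=7/30
seg 2: a=-1, c=M2/2=-7/10, d=(M3−M2)/(6·2)=7/60, b=Δ2−h2·(2M2+M3)/6=43/30
t_q=1 → seg 0, τ=1; S=-1+-71/30·τ+0·τ²+13/60·τ³=-63/20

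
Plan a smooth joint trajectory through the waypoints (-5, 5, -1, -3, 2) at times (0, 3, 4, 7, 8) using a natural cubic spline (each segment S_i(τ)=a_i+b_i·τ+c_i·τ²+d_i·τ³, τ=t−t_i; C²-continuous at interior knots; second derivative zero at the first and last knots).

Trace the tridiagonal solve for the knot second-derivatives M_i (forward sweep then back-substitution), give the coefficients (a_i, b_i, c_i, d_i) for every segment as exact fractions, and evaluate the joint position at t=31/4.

  seg 0: a=-5 b=1019/144 c=0 d=-539/1296
  seg 1: a=5 b=-299/72 c=-539/144 d=91/48
  seg 2: a=-1 b=-857/144 c=35/18 d=-79/1296
  seg 3: a=-3 b=293/72 c=67/48 d=-67/144
S(31/4) = 1969/3072

Δ: Δ0=10/3, Δ1=-6, Δ2=-2/3, Δ3=5
row 1: diag=8, rhs=-56; c'=1/8, d'=-7
row 2: denom=8−1·1/8=63/8; d'=(32−1·-7)/(63/8)=104/21
row 3: denom=8−3·8/21=48/7; d'=(34−3·104/21)/(48/7)=67/24
back: M3=67/24
back: M2=104/21−8/21·67/24=35/9
back: M1=-7−1/8·35/9=-539/72
M: M0=0, M1=-539/72, M2=35/9, M3=67/24, M4=0
seg 0: a=-5, c=M0/2=0, d=(M1−M0)/(6·3)=-539/1296, b=Δ0−h0·(2M0+M1)/6=1019/144
seg 1: a=5, c=M1/2=-539/144, d=(M2−M1)/(6·1)=91/48, b=Δ1−h1·(2M1+M2)/6=-299/72
seg 2: a=-1, c=M2/2=35/18, d=(M3−M2)/(6·3)=-79/1296, b=Δ2−h2·(2M2+M3)/6=-857/144
seg 3: a=-3, c=M3/2=67/48, d=(M4−M3)/(6·1)=-67/144, b=Δ3−h3·(2M3+M4)/6=293/72
t_q=31/4 → seg 3, τ=3/4; S=-3+293/72·τ+67/48·τ²+-67/144·τ³=1969/3072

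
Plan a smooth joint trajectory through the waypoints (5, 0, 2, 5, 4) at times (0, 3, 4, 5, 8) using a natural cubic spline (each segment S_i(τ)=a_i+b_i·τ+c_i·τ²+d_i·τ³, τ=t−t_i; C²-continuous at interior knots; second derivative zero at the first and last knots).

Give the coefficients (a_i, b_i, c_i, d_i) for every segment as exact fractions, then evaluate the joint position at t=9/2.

  seg 0: a=5 b=-707/240 c=0 d=307/2160
  seg 1: a=0 b=107/120 c=307/240 d=-41/240
  seg 2: a=2 b=47/16 c=23/30 d=-169/240
  seg 3: a=5 b=283/120 c=-323/240 d=323/2160
S(9/2) = 6859/1920

Δ: Δ0=-5/3, Δ1=2, Δ2=3, Δ3=-1/3
row 1: diag=8, rhs=22; c'=1/8, d'=11/4
row 2: denom=4−1·1/8=31/8; d'=(6−1·11/4)/(31/8)=26/31
row 3: denom=8−1·8/31=240/31; d'=(-20−1·26/31)/(240/31)=-323/120
back: M3=-323/120
back: M2=26/31−8/31·-323/120=23/15
back: M1=11/4−1/8·23/15=307/120
M: M0=0, M1=307/120, M2=23/15, M3=-323/120, M4=0
seg 0: a=5, c=M0/2=0, d=(M1−M0)/(6·3)=307/2160, b=Δ0−h0·(2M0+M1)/6=-707/240
seg 1: a=0, c=M1/2=307/240, d=(M2−M1)/(6·1)=-41/240, b=Δ1−h1·(2M1+M2)/6=107/120
seg 2: a=2, c=M2/2=23/30, d=(M3−M2)/(6·1)=-169/240, b=Δ2−h2·(2M2+M3)/6=47/16
seg 3: a=5, c=M3/2=-323/240, d=(M4−M3)/(6·3)=323/2160, b=Δ3−h3·(2M3+M4)/6=283/120
t_q=9/2 → seg 2, τ=1/2; S=2+47/16·τ+23/30·τ²+-169/240·τ³=6859/1920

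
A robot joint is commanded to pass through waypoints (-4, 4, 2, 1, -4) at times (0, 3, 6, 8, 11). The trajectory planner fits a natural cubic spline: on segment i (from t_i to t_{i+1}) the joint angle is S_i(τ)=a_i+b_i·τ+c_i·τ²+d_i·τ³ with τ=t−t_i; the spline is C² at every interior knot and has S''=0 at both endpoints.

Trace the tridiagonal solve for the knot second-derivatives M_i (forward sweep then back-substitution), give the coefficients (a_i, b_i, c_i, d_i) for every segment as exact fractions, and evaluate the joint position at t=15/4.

  seg 0: a=-4 b=638/177 c=0 d=-166/1593
  seg 1: a=4 b=140/177 c=-166/177 d=80/531
  seg 2: a=2 b=-136/177 c=74/177 d=-67/472
  seg 3: a=1 b=-283/354 c=-307/708 d=307/6372
S(15/4) = 1949/472

Δ: Δ0=8/3, Δ1=-2/3, Δ2=-1/2, Δ3=-5/3
row 1: diag=12, rhs=-20; c'=1/4, d'=-5/3
row 2: denom=10−3·1/4=37/4; d'=(1−3·-5/3)/(37/4)=24/37
row 3: denom=10−2·8/37=354/37; d'=(-7−2·24/37)/(354/37)=-307/354
back: M3=-307/354
back: M2=24/37−8/37·-307/354=148/177
back: M1=-5/3−1/4·148/177=-332/177
M: M0=0, M1=-332/177, M2=148/177, M3=-307/354, M4=0
seg 0: a=-4, c=M0/2=0, d=(M1−M0)/(6·3)=-166/1593, b=Δ0−h0·(2M0+M1)/6=638/177
seg 1: a=4, c=M1/2=-166/177, d=(M2−M1)/(6·3)=80/531, b=Δ1−h1·(2M1+M2)/6=140/177
seg 2: a=2, c=M2/2=74/177, d=(M3−M2)/(6·2)=-67/472, b=Δ2−h2·(2M2+M3)/6=-136/177
seg 3: a=1, c=M3/2=-307/708, d=(M4−M3)/(6·3)=307/6372, b=Δ3−h3·(2M3+M4)/6=-283/354
t_q=15/4 → seg 1, τ=3/4; S=4+140/177·τ+-166/177·τ²+80/531·τ³=1949/472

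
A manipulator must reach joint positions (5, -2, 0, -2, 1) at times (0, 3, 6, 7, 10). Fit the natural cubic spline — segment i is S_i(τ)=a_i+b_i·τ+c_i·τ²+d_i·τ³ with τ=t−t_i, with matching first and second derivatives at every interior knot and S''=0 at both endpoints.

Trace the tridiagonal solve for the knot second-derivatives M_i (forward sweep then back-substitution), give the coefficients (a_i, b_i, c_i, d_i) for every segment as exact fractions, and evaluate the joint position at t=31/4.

  seg 0: a=5 b=-397/114 c=0 d=131/1026
  seg 1: a=-2 b=-2/57 c=131/114 d=-313/1026
  seg 2: a=0 b=-157/114 c=-91/57 d=37/38
  seg 3: a=-2 b=-94/57 c=151/114 d=-151/1026
S(31/4) = -6211/2432

Δ: Δ0=-7/3, Δ1=2/3, Δ2=-2, Δ3=1
row 1: diag=12, rhs=18; c'=1/4, d'=3/2
row 2: denom=8−3·1/4=29/4; d'=(-16−3·3/2)/(29/4)=-82/29
row 3: denom=8−1·4/29=228/29; d'=(18−1·-82/29)/(228/29)=151/57
back: M3=151/57
back: M2=-82/29−4/29·151/57=-182/57
back: M1=3/2−1/4·-182/57=131/57
M: M0=0, M1=131/57, M2=-182/57, M3=151/57, M4=0
seg 0: a=5, c=M0/2=0, d=(M1−M0)/(6·3)=131/1026, b=Δ0−h0·(2M0+M1)/6=-397/114
seg 1: a=-2, c=M1/2=131/114, d=(M2−M1)/(6·3)=-313/1026, b=Δ1−h1·(2M1+M2)/6=-2/57
seg 2: a=0, c=M2/2=-91/57, d=(M3−M2)/(6·1)=37/38, b=Δ2−h2·(2M2+M3)/6=-157/114
seg 3: a=-2, c=M3/2=151/114, d=(M4−M3)/(6·3)=-151/1026, b=Δ3−h3·(2M3+M4)/6=-94/57
t_q=31/4 → seg 3, τ=3/4; S=-2+-94/57·τ+151/114·τ²+-151/1026·τ³=-6211/2432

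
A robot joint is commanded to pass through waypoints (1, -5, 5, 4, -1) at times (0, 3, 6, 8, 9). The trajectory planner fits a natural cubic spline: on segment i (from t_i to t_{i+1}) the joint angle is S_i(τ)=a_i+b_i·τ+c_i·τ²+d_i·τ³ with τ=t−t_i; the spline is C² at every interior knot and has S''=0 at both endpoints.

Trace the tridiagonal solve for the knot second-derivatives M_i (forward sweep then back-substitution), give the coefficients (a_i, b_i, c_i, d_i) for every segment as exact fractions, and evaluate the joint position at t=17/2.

  seg 0: a=1 b=-1129/309 c=0 d=511/2781
  seg 1: a=-5 b=404/309 c=511/309 d=-907/2781
  seg 2: a=5 b=749/309 c=-132/103 d=-223/2472
  seg 3: a=4 b=-2339/618 c=-751/412 d=751/1236
S(17/2) = 5695/3296

Δ: Δ0=-2, Δ1=10/3, Δ2=-1/2, Δ3=-5
row 1: diag=12, rhs=32; c'=1/4, d'=8/3
row 2: denom=10−3·1/4=37/4; d'=(-23−3·8/3)/(37/4)=-124/37
row 3: denom=6−2·8/37=206/37; d'=(-27−2·-124/37)/(206/37)=-751/206
back: M3=-751/206
back: M2=-124/37−8/37·-751/206=-264/103
back: M1=8/3−1/4·-264/103=1022/309
M: M0=0, M1=1022/309, M2=-264/103, M3=-751/206, M4=0
seg 0: a=1, c=M0/2=0, d=(M1−M0)/(6·3)=511/2781, b=Δ0−h0·(2M0+M1)/6=-1129/309
seg 1: a=-5, c=M1/2=511/309, d=(M2−M1)/(6·3)=-907/2781, b=Δ1−h1·(2M1+M2)/6=404/309
seg 2: a=5, c=M2/2=-132/103, d=(M3−M2)/(6·2)=-223/2472, b=Δ2−h2·(2M2+M3)/6=749/309
seg 3: a=4, c=M3/2=-751/412, d=(M4−M3)/(6·1)=751/1236, b=Δ3−h3·(2M3+M4)/6=-2339/618
t_q=17/2 → seg 3, τ=1/2; S=4+-2339/618·τ+-751/412·τ²+751/1236·τ³=5695/3296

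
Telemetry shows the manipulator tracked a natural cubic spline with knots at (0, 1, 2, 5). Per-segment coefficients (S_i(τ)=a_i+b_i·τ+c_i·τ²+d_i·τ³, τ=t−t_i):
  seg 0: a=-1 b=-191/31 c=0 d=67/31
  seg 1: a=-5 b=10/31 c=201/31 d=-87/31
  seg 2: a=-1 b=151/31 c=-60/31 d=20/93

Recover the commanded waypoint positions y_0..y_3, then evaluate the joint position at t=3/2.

y_0=-1 y_1=-5 y_2=-1 y_3=2
S(3/2) = -885/248

y_0 = S_0(0) = a_0 = -1
y_1 = S_1(0) = a_1 = -5
y_2 = S_2(0) = a_2 = -1
y_3 = S_2(3) = 2
t_q=3/2 is in segment 1 (τ=1/2); S_1(τ)=-885/248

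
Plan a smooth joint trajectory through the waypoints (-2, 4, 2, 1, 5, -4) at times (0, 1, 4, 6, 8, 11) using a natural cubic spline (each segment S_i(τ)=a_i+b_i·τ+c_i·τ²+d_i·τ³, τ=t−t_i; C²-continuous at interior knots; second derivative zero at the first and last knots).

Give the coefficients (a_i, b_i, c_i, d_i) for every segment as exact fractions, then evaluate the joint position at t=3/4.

Δ: Δ0=6, Δ1=-2/3, Δ2=-1/2, Δ3=2, Δ4=-3
row 1: diag=8, rhs=-40; c'=3/8, d'=-5
row 2: denom=10−3·3/8=71/8; d'=(1−3·-5)/(71/8)=128/71
row 3: denom=8−2·16/71=536/71; d'=(15−2·128/71)/(536/71)=809/536
row 4: denom=10−2·71/268=1269/134; d'=(-30−2·809/536)/(1269/134)=-8849/2538
back: M4=-8849/2538
back: M3=809/536−71/268·-8849/2538=6175/2538
back: M2=128/71−16/71·6175/2538=1592/1269
back: M1=-5−3/8·1592/1269=-2314/423
M: M0=0, M1=-2314/423, M2=1592/1269, M3=6175/2538, M4=-8849/2538, M5=0
seg 0: a=-2, c=M0/2=0, d=(M1−M0)/(6·1)=-1157/1269, b=Δ0−h0·(2M0+M1)/6=8771/1269
seg 1: a=4, c=M1/2=-1157/423, d=(M2−M1)/(6·3)=4267/11421, b=Δ1−h1·(2M1+M2)/6=5300/1269
seg 2: a=2, c=M2/2=796/1269, d=(M3−M2)/(6·2)=997/10152, b=Δ2−h2·(2M2+M3)/6=-2725/1269
seg 3: a=1, c=M3/2=6175/5076, d=(M4−M3)/(6·2)=-626/1269, b=Δ3−h3·(2M3+M4)/6=1303/846
seg 4: a=5, c=M4/2=-8849/5076, d=(M5−M4)/(6·3)=8849/45684, b=Δ4−h4·(2M4+M5)/6=1235/2538
t_q=3/4 → seg 0, τ=3/4; S=-2+8771/1269·τ+0·τ²+-1157/1269·τ³=75779/27072

  seg 0: a=-2 b=8771/1269 c=0 d=-1157/1269
  seg 1: a=4 b=5300/1269 c=-1157/423 d=4267/11421
  seg 2: a=2 b=-2725/1269 c=796/1269 d=997/10152
  seg 3: a=1 b=1303/846 c=6175/5076 d=-626/1269
  seg 4: a=5 b=1235/2538 c=-8849/5076 d=8849/45684
S(3/4) = 75779/27072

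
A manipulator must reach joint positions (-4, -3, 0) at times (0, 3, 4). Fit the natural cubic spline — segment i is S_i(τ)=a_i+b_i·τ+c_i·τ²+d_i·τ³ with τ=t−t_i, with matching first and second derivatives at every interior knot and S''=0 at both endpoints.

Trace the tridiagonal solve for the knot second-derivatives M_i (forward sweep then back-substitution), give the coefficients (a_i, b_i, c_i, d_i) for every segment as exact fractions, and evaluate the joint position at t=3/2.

Δ: Δ0=1/3, Δ1=3
row 1: diag=8, rhs=16; c'=1/8, d'=2
back: M1=2
M: M0=0, M1=2, M2=0
seg 0: a=-4, c=M0/2=0, d=(M1−M0)/(6·3)=1/9, b=Δ0−h0·(2M0+M1)/6=-2/3
seg 1: a=-3, c=M1/2=1, d=(M2−M1)/(6·1)=-1/3, b=Δ1−h1·(2M1+M2)/6=7/3
t_q=3/2 → seg 0, τ=3/2; S=-4+-2/3·τ+0·τ²+1/9·τ³=-37/8

  seg 0: a=-4 b=-2/3 c=0 d=1/9
  seg 1: a=-3 b=7/3 c=1 d=-1/3
S(3/2) = -37/8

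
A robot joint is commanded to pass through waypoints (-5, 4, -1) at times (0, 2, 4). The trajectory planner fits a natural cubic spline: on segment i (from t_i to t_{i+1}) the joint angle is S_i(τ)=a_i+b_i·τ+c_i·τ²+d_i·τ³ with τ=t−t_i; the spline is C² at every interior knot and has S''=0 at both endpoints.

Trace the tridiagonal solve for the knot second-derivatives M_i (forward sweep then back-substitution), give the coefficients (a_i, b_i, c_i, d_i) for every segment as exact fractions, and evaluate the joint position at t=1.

  seg 0: a=-5 b=25/4 c=0 d=-7/16
  seg 1: a=4 b=1 c=-21/8 d=7/16
S(1) = 13/16

Δ: Δ0=9/2, Δ1=-5/2
row 1: diag=8, rhs=-42; c'=1/4, d'=-21/4
back: M1=-21/4
M: M0=0, M1=-21/4, M2=0
seg 0: a=-5, c=M0/2=0, d=(M1−M0)/(6·2)=-7/16, b=Δ0−h0·(2M0+M1)/6=25/4
seg 1: a=4, c=M1/2=-21/8, d=(M2−M1)/(6·2)=7/16, b=Δ1−h1·(2M1+M2)/6=1
t_q=1 → seg 0, τ=1; S=-5+25/4·τ+0·τ²+-7/16·τ³=13/16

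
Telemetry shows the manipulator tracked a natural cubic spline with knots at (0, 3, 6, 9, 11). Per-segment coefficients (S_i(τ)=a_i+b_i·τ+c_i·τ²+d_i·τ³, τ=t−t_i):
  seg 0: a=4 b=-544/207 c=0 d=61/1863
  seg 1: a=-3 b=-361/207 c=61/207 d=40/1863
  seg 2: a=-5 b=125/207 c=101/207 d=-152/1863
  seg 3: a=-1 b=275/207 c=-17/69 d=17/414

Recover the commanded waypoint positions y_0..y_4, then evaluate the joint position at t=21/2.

y_0=4 y_1=-3 y_2=-5 y_3=-1 y_4=1
S(21/2) = 637/1104

y_0 = S_0(0) = a_0 = 4
y_1 = S_1(0) = a_1 = -3
y_2 = S_2(0) = a_2 = -5
y_3 = S_3(0) = a_3 = -1
y_4 = S_3(2) = 1
t_q=21/2 is in segment 3 (τ=3/2); S_3(τ)=637/1104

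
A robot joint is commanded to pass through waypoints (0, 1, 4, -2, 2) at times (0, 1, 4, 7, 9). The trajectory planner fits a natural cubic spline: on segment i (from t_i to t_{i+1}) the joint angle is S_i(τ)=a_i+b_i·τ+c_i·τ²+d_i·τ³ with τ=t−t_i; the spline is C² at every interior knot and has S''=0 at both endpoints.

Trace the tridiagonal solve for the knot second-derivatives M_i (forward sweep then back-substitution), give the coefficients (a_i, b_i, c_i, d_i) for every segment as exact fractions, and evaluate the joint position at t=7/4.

Δ: Δ0=1, Δ1=1, Δ2=-2, Δ3=2
row 1: diag=8, rhs=0; c'=3/8, d'=0
row 2: denom=12−3·3/8=87/8; d'=(-18−3·0)/(87/8)=-48/29
row 3: denom=10−3·8/29=266/29; d'=(24−3·-48/29)/(266/29)=60/19
back: M3=60/19
back: M2=-48/29−8/29·60/19=-48/19
back: M1=0−3/8·-48/19=18/19
M: M0=0, M1=18/19, M2=-48/19, M3=60/19, M4=0
seg 0: a=0, c=M0/2=0, d=(M1−M0)/(6·1)=3/19, b=Δ0−h0·(2M0+M1)/6=16/19
seg 1: a=1, c=M1/2=9/19, d=(M2−M1)/(6·3)=-11/57, b=Δ1−h1·(2M1+M2)/6=25/19
seg 2: a=4, c=M2/2=-24/19, d=(M3−M2)/(6·3)=6/19, b=Δ2−h2·(2M2+M3)/6=-20/19
seg 3: a=-2, c=M3/2=30/19, d=(M4−M3)/(6·2)=-5/19, b=Δ3−h3·(2M3+M4)/6=-2/19
t_q=7/4 → seg 1, τ=3/4; S=1+25/19·τ+9/19·τ²+-11/57·τ³=139/64

  seg 0: a=0 b=16/19 c=0 d=3/19
  seg 1: a=1 b=25/19 c=9/19 d=-11/57
  seg 2: a=4 b=-20/19 c=-24/19 d=6/19
  seg 3: a=-2 b=-2/19 c=30/19 d=-5/19
S(7/4) = 139/64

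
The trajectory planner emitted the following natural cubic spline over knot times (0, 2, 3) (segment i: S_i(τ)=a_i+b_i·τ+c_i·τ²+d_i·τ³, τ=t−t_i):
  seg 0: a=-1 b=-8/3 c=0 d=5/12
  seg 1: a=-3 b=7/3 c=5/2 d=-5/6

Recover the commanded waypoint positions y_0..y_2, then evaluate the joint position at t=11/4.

y_0 = S_0(0) = a_0 = -1
y_1 = S_1(0) = a_1 = -3
y_2 = S_1(1) = 1
t_q=11/4 is in segment 1 (τ=3/4); S_1(τ)=-25/128

y_0=-1 y_1=-3 y_2=1
S(11/4) = -25/128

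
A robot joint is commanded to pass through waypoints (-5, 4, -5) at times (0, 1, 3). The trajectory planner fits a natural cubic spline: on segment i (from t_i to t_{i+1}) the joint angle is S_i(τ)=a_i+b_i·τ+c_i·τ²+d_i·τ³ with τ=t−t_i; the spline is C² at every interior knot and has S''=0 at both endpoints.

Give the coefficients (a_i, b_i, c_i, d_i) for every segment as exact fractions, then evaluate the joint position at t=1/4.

Δ: Δ0=9, Δ1=-9/2
row 1: diag=6, rhs=-81; c'=1/3, d'=-27/2
back: M1=-27/2
M: M0=0, M1=-27/2, M2=0
seg 0: a=-5, c=M0/2=0, d=(M1−M0)/(6·1)=-9/4, b=Δ0−h0·(2M0+M1)/6=45/4
seg 1: a=4, c=M1/2=-27/4, d=(M2−M1)/(6·2)=9/8, b=Δ1−h1·(2M1+M2)/6=9/2
t_q=1/4 → seg 0, τ=1/4; S=-5+45/4·τ+0·τ²+-9/4·τ³=-569/256

  seg 0: a=-5 b=45/4 c=0 d=-9/4
  seg 1: a=4 b=9/2 c=-27/4 d=9/8
S(1/4) = -569/256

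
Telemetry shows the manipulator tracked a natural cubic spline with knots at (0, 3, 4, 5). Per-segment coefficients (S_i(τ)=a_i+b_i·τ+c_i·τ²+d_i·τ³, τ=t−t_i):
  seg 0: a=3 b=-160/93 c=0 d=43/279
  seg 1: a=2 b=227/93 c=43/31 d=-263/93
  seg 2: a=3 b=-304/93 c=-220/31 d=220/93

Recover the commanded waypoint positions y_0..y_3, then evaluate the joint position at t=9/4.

y_0 = S_0(0) = a_0 = 3
y_1 = S_1(0) = a_1 = 2
y_2 = S_2(0) = a_2 = 3
y_3 = S_2(1) = -5
t_q=9/4 is in segment 0 (τ=9/4); S_0(τ)=1755/1984

y_0=3 y_1=2 y_2=3 y_3=-5
S(9/4) = 1755/1984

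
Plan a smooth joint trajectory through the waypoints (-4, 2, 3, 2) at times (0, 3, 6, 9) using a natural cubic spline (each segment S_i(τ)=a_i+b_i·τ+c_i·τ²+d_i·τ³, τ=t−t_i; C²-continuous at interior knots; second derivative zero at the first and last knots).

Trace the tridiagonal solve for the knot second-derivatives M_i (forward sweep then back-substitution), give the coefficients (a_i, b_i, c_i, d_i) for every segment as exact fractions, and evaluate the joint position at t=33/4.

Δ: Δ0=2, Δ1=1/3, Δ2=-1/3
row 1: diag=12, rhs=-10; c'=1/4, d'=-5/6
row 2: denom=12−3·1/4=45/4; d'=(-4−3·-5/6)/(45/4)=-2/15
back: M2=-2/15
back: M1=-5/6−1/4·-2/15=-4/5
M: M0=0, M1=-4/5, M2=-2/15, M3=0
seg 0: a=-4, c=M0/2=0, d=(M1−M0)/(6·3)=-2/45, b=Δ0−h0·(2M0+M1)/6=12/5
seg 1: a=2, c=M1/2=-2/5, d=(M2−M1)/(6·3)=1/27, b=Δ1−h1·(2M1+M2)/6=6/5
seg 2: a=3, c=M2/2=-1/15, d=(M3−M2)/(6·3)=1/135, b=Δ2−h2·(2M2+M3)/6=-1/5
t_q=33/4 → seg 2, τ=9/4; S=3+-1/5·τ+-1/15·τ²+1/135·τ³=147/64

  seg 0: a=-4 b=12/5 c=0 d=-2/45
  seg 1: a=2 b=6/5 c=-2/5 d=1/27
  seg 2: a=3 b=-1/5 c=-1/15 d=1/135
S(33/4) = 147/64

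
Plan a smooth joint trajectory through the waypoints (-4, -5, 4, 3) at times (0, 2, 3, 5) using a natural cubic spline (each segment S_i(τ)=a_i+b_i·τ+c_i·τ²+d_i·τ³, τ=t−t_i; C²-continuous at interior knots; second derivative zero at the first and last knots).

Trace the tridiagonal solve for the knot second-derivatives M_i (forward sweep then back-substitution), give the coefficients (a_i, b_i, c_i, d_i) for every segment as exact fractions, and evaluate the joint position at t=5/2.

  seg 0: a=-4 b=-43/10 c=0 d=19/20
  seg 1: a=-5 b=71/10 c=57/10 d=-19/5
  seg 2: a=4 b=71/10 c=-57/10 d=19/20
S(5/2) = -1/2

Δ: Δ0=-1/2, Δ1=9, Δ2=-1/2
row 1: diag=6, rhs=57; c'=1/6, d'=19/2
row 2: denom=6−1·1/6=35/6; d'=(-57−1·19/2)/(35/6)=-57/5
back: M2=-57/5
back: M1=19/2−1/6·-57/5=57/5
M: M0=0, M1=57/5, M2=-57/5, M3=0
seg 0: a=-4, c=M0/2=0, d=(M1−M0)/(6·2)=19/20, b=Δ0−h0·(2M0+M1)/6=-43/10
seg 1: a=-5, c=M1/2=57/10, d=(M2−M1)/(6·1)=-19/5, b=Δ1−h1·(2M1+M2)/6=71/10
seg 2: a=4, c=M2/2=-57/10, d=(M3−M2)/(6·2)=19/20, b=Δ2−h2·(2M2+M3)/6=71/10
t_q=5/2 → seg 1, τ=1/2; S=-5+71/10·τ+57/10·τ²+-19/5·τ³=-1/2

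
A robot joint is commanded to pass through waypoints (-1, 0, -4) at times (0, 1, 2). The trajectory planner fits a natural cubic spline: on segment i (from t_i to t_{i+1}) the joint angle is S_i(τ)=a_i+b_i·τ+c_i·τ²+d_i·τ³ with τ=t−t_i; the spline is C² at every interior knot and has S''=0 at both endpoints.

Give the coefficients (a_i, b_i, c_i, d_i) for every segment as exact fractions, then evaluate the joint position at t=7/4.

Δ: Δ0=1, Δ1=-4
row 1: diag=4, rhs=-30; c'=1/4, d'=-15/2
back: M1=-15/2
M: M0=0, M1=-15/2, M2=0
seg 0: a=-1, c=M0/2=0, d=(M1−M0)/(6·1)=-5/4, b=Δ0−h0·(2M0+M1)/6=9/4
seg 1: a=0, c=M1/2=-15/4, d=(M2−M1)/(6·1)=5/4, b=Δ1−h1·(2M1+M2)/6=-3/2
t_q=7/4 → seg 1, τ=3/4; S=0+-3/2·τ+-15/4·τ²+5/4·τ³=-693/256

  seg 0: a=-1 b=9/4 c=0 d=-5/4
  seg 1: a=0 b=-3/2 c=-15/4 d=5/4
S(7/4) = -693/256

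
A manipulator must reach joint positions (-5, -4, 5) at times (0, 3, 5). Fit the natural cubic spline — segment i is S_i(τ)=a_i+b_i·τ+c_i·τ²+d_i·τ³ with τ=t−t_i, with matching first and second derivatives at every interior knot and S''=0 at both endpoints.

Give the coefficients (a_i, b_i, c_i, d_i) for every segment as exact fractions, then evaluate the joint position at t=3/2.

  seg 0: a=-5 b=-11/12 c=0 d=5/36
  seg 1: a=-4 b=17/6 c=5/4 d=-5/24
S(3/2) = -189/32

Δ: Δ0=1/3, Δ1=9/2
row 1: diag=10, rhs=25; c'=1/5, d'=5/2
back: M1=5/2
M: M0=0, M1=5/2, M2=0
seg 0: a=-5, c=M0/2=0, d=(M1−M0)/(6·3)=5/36, b=Δ0−h0·(2M0+M1)/6=-11/12
seg 1: a=-4, c=M1/2=5/4, d=(M2−M1)/(6·2)=-5/24, b=Δ1−h1·(2M1+M2)/6=17/6
t_q=3/2 → seg 0, τ=3/2; S=-5+-11/12·τ+0·τ²+5/36·τ³=-189/32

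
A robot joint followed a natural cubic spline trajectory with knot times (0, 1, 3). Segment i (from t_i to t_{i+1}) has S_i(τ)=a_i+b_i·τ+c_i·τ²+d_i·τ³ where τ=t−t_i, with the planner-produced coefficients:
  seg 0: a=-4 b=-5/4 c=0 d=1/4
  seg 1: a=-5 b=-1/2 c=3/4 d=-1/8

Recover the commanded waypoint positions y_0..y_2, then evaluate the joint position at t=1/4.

y_0=-4 y_1=-5 y_2=-4
S(1/4) = -1103/256

y_0 = S_0(0) = a_0 = -4
y_1 = S_1(0) = a_1 = -5
y_2 = S_1(2) = -4
t_q=1/4 is in segment 0 (τ=1/4); S_0(τ)=-1103/256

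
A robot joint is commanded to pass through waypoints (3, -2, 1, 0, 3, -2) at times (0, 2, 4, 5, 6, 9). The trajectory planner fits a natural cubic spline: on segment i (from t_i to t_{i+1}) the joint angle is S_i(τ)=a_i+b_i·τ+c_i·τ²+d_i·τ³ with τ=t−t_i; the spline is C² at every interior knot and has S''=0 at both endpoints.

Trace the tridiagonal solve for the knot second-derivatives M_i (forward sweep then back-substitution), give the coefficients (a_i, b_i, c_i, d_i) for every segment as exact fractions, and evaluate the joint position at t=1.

Δ: Δ0=-5/2, Δ1=3/2, Δ2=-1, Δ3=3, Δ4=-5/3
row 1: diag=8, rhs=24; c'=1/4, d'=3
row 2: denom=6−2·1/4=11/2; d'=(-15−2·3)/(11/2)=-42/11
row 3: denom=4−1·2/11=42/11; d'=(24−1·-42/11)/(42/11)=51/7
row 4: denom=8−1·11/42=325/42; d'=(-28−1·51/7)/(325/42)=-114/25
back: M4=-114/25
back: M3=51/7−11/42·-114/25=212/25
back: M2=-42/11−2/11·212/25=-134/25
back: M1=3−1/4·-134/25=217/50
M: M0=0, M1=217/50, M2=-134/25, M3=212/25, M4=-114/25, M5=0
seg 0: a=3, c=M0/2=0, d=(M1−M0)/(6·2)=217/600, b=Δ0−h0·(2M0+M1)/6=-296/75
seg 1: a=-2, c=M1/2=217/100, d=(M2−M1)/(6·2)=-97/120, b=Δ1−h1·(2M1+M2)/6=59/150
seg 2: a=1, c=M2/2=-67/25, d=(M3−M2)/(6·1)=173/75, b=Δ2−h2·(2M2+M3)/6=-47/75
seg 3: a=0, c=M3/2=106/25, d=(M4−M3)/(6·1)=-163/75, b=Δ3−h3·(2M3+M4)/6=14/15
seg 4: a=3, c=M4/2=-57/25, d=(M5−M4)/(6·3)=19/75, b=Δ4−h4·(2M4+M5)/6=217/75
t_q=1 → seg 0, τ=1; S=3+-296/75·τ+0·τ²+217/600·τ³=-117/200

  seg 0: a=3 b=-296/75 c=0 d=217/600
  seg 1: a=-2 b=59/150 c=217/100 d=-97/120
  seg 2: a=1 b=-47/75 c=-67/25 d=173/75
  seg 3: a=0 b=14/15 c=106/25 d=-163/75
  seg 4: a=3 b=217/75 c=-57/25 d=19/75
S(1) = -117/200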